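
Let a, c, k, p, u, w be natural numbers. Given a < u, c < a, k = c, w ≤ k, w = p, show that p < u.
k = c and w ≤ k, therefore w ≤ c. c < a and a < u, therefore c < u. Since w ≤ c, w < u. w = p, so p < u.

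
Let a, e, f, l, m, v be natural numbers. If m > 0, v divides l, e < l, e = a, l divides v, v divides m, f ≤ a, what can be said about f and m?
f < m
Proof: e = a and e < l, so a < l. f ≤ a, so f < l. From v divides l and l divides v, v = l. Because v divides m, l divides m. m > 0, so l ≤ m. Since f < l, f < m.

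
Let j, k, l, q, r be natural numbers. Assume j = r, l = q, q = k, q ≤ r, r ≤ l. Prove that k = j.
l = q and r ≤ l, so r ≤ q. Since q ≤ r, r = q. From j = r, j = q. q = k, so j = k. Then k = j.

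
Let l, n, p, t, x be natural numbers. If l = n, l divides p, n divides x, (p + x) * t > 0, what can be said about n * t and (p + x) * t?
n * t ≤ (p + x) * t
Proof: l = n and l divides p, hence n divides p. n divides x, so n divides p + x. Then n * t divides (p + x) * t. Since (p + x) * t > 0, n * t ≤ (p + x) * t.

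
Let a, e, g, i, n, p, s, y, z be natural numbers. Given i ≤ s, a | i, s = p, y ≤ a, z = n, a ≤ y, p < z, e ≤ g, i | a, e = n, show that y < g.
From i | a and a | i, i = a. From a ≤ y and y ≤ a, a = y. Since i = a, i = y. s = p and i ≤ s, hence i ≤ p. Since i = y, y ≤ p. From z = n and p < z, p < n. e = n and e ≤ g, therefore n ≤ g. p < n, so p < g. y ≤ p, so y < g.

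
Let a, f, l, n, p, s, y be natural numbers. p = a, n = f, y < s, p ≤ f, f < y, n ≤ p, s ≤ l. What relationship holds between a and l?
a < l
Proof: n = f and n ≤ p, thus f ≤ p. Since p ≤ f, f = p. Because p = a, f = a. y < s and s ≤ l, so y < l. f < y, so f < l. Because f = a, a < l.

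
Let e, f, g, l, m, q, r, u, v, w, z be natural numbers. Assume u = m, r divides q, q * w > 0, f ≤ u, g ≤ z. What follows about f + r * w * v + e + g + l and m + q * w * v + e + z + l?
f + r * w * v + e + g + l ≤ m + q * w * v + e + z + l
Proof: u = m and f ≤ u, therefore f ≤ m. Because r divides q, r * w divides q * w. q * w > 0, so r * w ≤ q * w. By multiplying by a non-negative, r * w * v ≤ q * w * v. Then r * w * v + e ≤ q * w * v + e. Since g ≤ z, r * w * v + e + g ≤ q * w * v + e + z. Then r * w * v + e + g + l ≤ q * w * v + e + z + l. f ≤ m, so f + r * w * v + e + g + l ≤ m + q * w * v + e + z + l.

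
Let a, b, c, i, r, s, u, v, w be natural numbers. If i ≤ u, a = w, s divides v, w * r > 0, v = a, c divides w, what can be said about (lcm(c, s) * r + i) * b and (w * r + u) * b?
(lcm(c, s) * r + i) * b ≤ (w * r + u) * b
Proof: v = a and a = w, so v = w. Since s divides v, s divides w. c divides w, so lcm(c, s) divides w. Then lcm(c, s) * r divides w * r. Since w * r > 0, lcm(c, s) * r ≤ w * r. i ≤ u, so lcm(c, s) * r + i ≤ w * r + u. By multiplying by a non-negative, (lcm(c, s) * r + i) * b ≤ (w * r + u) * b.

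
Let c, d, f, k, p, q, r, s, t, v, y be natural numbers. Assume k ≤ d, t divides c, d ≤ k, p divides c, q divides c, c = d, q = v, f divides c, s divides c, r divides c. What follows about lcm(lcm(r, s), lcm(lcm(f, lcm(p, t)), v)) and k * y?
lcm(lcm(r, s), lcm(lcm(f, lcm(p, t)), v)) divides k * y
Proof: d ≤ k and k ≤ d, therefore d = k. Since c = d, c = k. Since r divides c and s divides c, lcm(r, s) divides c. Because p divides c and t divides c, lcm(p, t) divides c. Since f divides c, lcm(f, lcm(p, t)) divides c. q = v and q divides c, thus v divides c. Since lcm(f, lcm(p, t)) divides c, lcm(lcm(f, lcm(p, t)), v) divides c. lcm(r, s) divides c, so lcm(lcm(r, s), lcm(lcm(f, lcm(p, t)), v)) divides c. c = k, so lcm(lcm(r, s), lcm(lcm(f, lcm(p, t)), v)) divides k. Then lcm(lcm(r, s), lcm(lcm(f, lcm(p, t)), v)) divides k * y.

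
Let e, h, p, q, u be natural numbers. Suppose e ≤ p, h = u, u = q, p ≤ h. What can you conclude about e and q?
e ≤ q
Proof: From h = u and u = q, h = q. p ≤ h, so p ≤ q. Since e ≤ p, e ≤ q.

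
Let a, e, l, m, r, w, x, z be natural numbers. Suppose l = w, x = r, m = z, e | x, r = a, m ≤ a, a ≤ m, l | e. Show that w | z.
a ≤ m and m ≤ a, so a = m. Since m = z, a = z. x = r and r = a, thus x = a. Since e | x, e | a. l | e, so l | a. Since a = z, l | z. l = w, so w | z.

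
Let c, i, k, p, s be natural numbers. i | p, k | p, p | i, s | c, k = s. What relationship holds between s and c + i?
s | c + i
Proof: Since p | i and i | p, p = i. Because k = s and k | p, s | p. Since p = i, s | i. Since s | c, s | c + i.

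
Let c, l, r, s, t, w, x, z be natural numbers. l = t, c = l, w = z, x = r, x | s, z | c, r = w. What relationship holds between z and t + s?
z | t + s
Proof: Since c = l and z | c, z | l. l = t, so z | t. r = w and w = z, so r = z. From x = r and x | s, r | s. r = z, so z | s. Since z | t, z | t + s.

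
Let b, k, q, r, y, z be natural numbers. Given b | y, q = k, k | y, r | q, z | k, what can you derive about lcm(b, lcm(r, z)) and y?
lcm(b, lcm(r, z)) | y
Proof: q = k and r | q, so r | k. Since z | k, lcm(r, z) | k. k | y, so lcm(r, z) | y. Since b | y, lcm(b, lcm(r, z)) | y.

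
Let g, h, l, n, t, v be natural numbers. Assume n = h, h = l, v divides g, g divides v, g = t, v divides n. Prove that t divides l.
Since n = h and h = l, n = l. v divides g and g divides v, hence v = g. Because g = t, v = t. From v divides n, t divides n. n = l, so t divides l.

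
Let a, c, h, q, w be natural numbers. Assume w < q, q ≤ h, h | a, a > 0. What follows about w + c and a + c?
w + c < a + c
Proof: w < q and q ≤ h, hence w < h. From h | a and a > 0, h ≤ a. Since w < h, w < a. Then w + c < a + c.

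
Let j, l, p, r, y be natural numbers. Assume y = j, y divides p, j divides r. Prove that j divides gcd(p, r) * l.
Because y = j and y divides p, j divides p. j divides r, so j divides gcd(p, r). Then j divides gcd(p, r) * l.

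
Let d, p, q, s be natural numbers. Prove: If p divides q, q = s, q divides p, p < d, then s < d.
Since p divides q and q divides p, p = q. q = s, so p = s. Since p < d, s < d.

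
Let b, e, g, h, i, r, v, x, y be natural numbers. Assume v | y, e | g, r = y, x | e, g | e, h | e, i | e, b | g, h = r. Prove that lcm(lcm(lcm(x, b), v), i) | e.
Since g | e and e | g, g = e. Since b | g, b | e. Since x | e, lcm(x, b) | e. Because h = r and h | e, r | e. r = y, so y | e. Since v | y, v | e. lcm(x, b) | e, so lcm(lcm(x, b), v) | e. i | e, so lcm(lcm(lcm(x, b), v), i) | e.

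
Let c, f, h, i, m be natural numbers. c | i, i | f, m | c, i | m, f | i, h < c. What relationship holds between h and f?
h < f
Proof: i | m and m | c, therefore i | c. c | i, so c = i. Since i | f and f | i, i = f. c = i, so c = f. h < c, so h < f.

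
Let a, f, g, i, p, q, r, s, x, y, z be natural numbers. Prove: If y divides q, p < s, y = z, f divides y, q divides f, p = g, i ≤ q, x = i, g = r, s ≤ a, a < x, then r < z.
Since p = g and g = r, p = r. q divides f and f divides y, therefore q divides y. Since y divides q, q = y. y = z, so q = z. x = i and a < x, thus a < i. s ≤ a, so s < i. i ≤ q, so s < q. Since q = z, s < z. Since p < s, p < z. p = r, so r < z.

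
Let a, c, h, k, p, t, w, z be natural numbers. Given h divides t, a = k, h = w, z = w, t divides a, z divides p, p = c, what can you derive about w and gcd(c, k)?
w divides gcd(c, k)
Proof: z = w and z divides p, so w divides p. Since p = c, w divides c. h = w and h divides t, therefore w divides t. t divides a, so w divides a. a = k, so w divides k. w divides c, so w divides gcd(c, k).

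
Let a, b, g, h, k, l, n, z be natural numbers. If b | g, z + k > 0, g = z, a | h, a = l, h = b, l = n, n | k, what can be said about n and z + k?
n ≤ z + k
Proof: h = b and a | h, so a | b. Since b | g, a | g. Since g = z, a | z. a = l, so l | z. l = n, so n | z. Since n | k, n | z + k. Since z + k > 0, n ≤ z + k.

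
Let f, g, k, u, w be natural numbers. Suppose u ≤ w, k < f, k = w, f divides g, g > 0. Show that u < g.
Since k = w and k < f, w < f. Because f divides g and g > 0, f ≤ g. w < f, so w < g. u ≤ w, so u < g.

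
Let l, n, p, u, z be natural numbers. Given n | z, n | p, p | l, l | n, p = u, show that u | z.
From p | l and l | n, p | n. Because n | p, n = p. p = u, so n = u. n | z, so u | z.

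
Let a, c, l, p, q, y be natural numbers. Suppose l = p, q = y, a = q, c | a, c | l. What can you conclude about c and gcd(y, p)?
c | gcd(y, p)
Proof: a = q and q = y, so a = y. Since c | a, c | y. Since l = p and c | l, c | p. Because c | y, c | gcd(y, p).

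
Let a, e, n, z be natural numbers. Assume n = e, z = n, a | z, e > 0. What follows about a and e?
a ≤ e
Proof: z = n and a | z, thus a | n. Since n = e, a | e. Since e > 0, a ≤ e.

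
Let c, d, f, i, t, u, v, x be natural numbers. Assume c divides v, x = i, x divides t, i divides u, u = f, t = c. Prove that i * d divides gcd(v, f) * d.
x = i and x divides t, therefore i divides t. From t = c, i divides c. c divides v, so i divides v. u = f and i divides u, therefore i divides f. Since i divides v, i divides gcd(v, f). Then i * d divides gcd(v, f) * d.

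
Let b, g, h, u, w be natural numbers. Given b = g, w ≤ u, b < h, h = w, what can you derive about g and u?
g < u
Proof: Because b = g and b < h, g < h. Since h = w, g < w. From w ≤ u, g < u.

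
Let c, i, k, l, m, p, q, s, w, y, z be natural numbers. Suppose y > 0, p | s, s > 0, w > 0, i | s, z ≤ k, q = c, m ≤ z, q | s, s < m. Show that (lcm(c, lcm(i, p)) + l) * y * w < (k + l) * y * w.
From q = c and q | s, c | s. i | s and p | s, so lcm(i, p) | s. Since c | s, lcm(c, lcm(i, p)) | s. Since s > 0, lcm(c, lcm(i, p)) ≤ s. Because m ≤ z and z ≤ k, m ≤ k. Since s < m, s < k. lcm(c, lcm(i, p)) ≤ s, so lcm(c, lcm(i, p)) < k. Then lcm(c, lcm(i, p)) + l < k + l. Since y > 0, (lcm(c, lcm(i, p)) + l) * y < (k + l) * y. w > 0, so (lcm(c, lcm(i, p)) + l) * y * w < (k + l) * y * w.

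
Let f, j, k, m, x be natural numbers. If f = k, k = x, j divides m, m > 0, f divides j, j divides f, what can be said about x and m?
x ≤ m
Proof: Because j divides f and f divides j, j = f. f = k and k = x, therefore f = x. Since j = f, j = x. j divides m, so x divides m. Since m > 0, x ≤ m.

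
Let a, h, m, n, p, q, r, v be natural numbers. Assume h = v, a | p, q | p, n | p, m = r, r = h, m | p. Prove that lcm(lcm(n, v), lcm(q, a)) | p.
Since m = r and r = h, m = h. h = v, so m = v. Since m | p, v | p. n | p, so lcm(n, v) | p. q | p and a | p, so lcm(q, a) | p. Since lcm(n, v) | p, lcm(lcm(n, v), lcm(q, a)) | p.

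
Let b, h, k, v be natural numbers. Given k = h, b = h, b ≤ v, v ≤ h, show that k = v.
b = h and b ≤ v, so h ≤ v. Since v ≤ h, h = v. Since k = h, k = v.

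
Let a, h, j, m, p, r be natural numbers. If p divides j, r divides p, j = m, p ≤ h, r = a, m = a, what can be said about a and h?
a ≤ h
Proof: j = m and m = a, so j = a. p divides j, so p divides a. r = a and r divides p, hence a divides p. p divides a, so p = a. p ≤ h, so a ≤ h.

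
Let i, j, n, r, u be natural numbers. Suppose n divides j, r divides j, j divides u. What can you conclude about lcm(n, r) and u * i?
lcm(n, r) divides u * i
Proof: n divides j and r divides j, hence lcm(n, r) divides j. j divides u, so lcm(n, r) divides u. Then lcm(n, r) divides u * i.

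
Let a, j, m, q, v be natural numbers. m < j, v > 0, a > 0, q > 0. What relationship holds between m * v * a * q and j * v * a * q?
m * v * a * q < j * v * a * q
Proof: m < j and v > 0. By multiplying by a positive, m * v < j * v. Using a > 0 and multiplying by a positive, m * v * a < j * v * a. Since q > 0, by multiplying by a positive, m * v * a * q < j * v * a * q.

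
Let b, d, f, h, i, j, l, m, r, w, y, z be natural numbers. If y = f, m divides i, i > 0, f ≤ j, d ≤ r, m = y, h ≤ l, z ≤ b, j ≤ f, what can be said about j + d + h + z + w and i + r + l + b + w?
j + d + h + z + w ≤ i + r + l + b + w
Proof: f ≤ j and j ≤ f, so f = j. m = y and m divides i, therefore y divides i. Since y = f, f divides i. Since i > 0, f ≤ i. f = j, so j ≤ i. d ≤ r and h ≤ l, therefore d + h ≤ r + l. Since z ≤ b, d + h + z ≤ r + l + b. Since j ≤ i, j + d + h + z ≤ i + r + l + b. Then j + d + h + z + w ≤ i + r + l + b + w.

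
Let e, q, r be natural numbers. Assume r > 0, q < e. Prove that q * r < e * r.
Since q < e and r > 0, by multiplying by a positive, q * r < e * r.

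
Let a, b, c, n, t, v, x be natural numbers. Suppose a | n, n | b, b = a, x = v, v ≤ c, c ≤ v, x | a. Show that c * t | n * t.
Since b = a and n | b, n | a. Since a | n, a = n. v ≤ c and c ≤ v, hence v = c. Since x = v, x = c. Because x | a, c | a. a = n, so c | n. Then c * t | n * t.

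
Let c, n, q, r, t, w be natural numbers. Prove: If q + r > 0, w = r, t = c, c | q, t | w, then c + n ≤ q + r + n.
t = c and t | w, thus c | w. Since w = r, c | r. c | q, so c | q + r. Since q + r > 0, c ≤ q + r. Then c + n ≤ q + r + n.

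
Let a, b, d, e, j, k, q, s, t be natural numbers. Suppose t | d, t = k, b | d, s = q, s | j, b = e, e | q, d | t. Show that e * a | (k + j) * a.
Because d | t and t | d, d = t. t = k, so d = k. Because b = e and b | d, e | d. d = k, so e | k. s = q and s | j, so q | j. Since e | q, e | j. e | k, so e | k + j. Then e * a | (k + j) * a.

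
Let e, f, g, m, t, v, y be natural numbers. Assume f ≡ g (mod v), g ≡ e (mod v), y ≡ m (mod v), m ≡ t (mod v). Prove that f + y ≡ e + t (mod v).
f ≡ g (mod v) and g ≡ e (mod v), therefore f ≡ e (mod v). From y ≡ m (mod v) and m ≡ t (mod v), y ≡ t (mod v). Since f ≡ e (mod v), by adding congruences, f + y ≡ e + t (mod v).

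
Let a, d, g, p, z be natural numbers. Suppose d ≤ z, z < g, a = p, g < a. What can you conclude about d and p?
d < p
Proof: d ≤ z and z < g, therefore d < g. Because a = p and g < a, g < p. d < g, so d < p.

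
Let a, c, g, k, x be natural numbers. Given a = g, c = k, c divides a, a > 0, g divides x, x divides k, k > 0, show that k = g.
From c divides a and a > 0, c ≤ a. c = k, so k ≤ a. Because a = g, k ≤ g. Because g divides x and x divides k, g divides k. k > 0, so g ≤ k. Since k ≤ g, k = g.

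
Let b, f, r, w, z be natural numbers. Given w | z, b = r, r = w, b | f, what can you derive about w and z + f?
w | z + f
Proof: Since b = r and r = w, b = w. Since b | f, w | f. w | z, so w | z + f.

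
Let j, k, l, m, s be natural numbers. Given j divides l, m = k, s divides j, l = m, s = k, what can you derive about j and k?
j = k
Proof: Since l = m and j divides l, j divides m. m = k, so j divides k. Since s = k and s divides j, k divides j. Since j divides k, j = k.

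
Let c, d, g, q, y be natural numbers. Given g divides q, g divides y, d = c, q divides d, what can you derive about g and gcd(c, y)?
g divides gcd(c, y)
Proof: d = c and q divides d, therefore q divides c. g divides q, so g divides c. Because g divides y, g divides gcd(c, y).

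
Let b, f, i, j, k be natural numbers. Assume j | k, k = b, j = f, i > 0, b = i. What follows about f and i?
f ≤ i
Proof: Since k = b and b = i, k = i. j | k, so j | i. i > 0, so j ≤ i. j = f, so f ≤ i.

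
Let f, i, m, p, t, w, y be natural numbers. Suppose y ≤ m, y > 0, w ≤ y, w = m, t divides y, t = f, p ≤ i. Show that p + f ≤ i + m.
w = m and w ≤ y, hence m ≤ y. From y ≤ m, y = m. t divides y and y > 0, therefore t ≤ y. Because t = f, f ≤ y. y = m, so f ≤ m. p ≤ i, so p + f ≤ i + m.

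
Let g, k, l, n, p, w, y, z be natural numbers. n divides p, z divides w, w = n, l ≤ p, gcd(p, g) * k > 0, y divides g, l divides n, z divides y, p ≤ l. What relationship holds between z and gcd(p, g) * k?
z ≤ gcd(p, g) * k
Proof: Because l ≤ p and p ≤ l, l = p. l divides n, so p divides n. n divides p, so n = p. w = n and z divides w, hence z divides n. n = p, so z divides p. z divides y and y divides g, thus z divides g. z divides p, so z divides gcd(p, g). Then z divides gcd(p, g) * k. Since gcd(p, g) * k > 0, z ≤ gcd(p, g) * k.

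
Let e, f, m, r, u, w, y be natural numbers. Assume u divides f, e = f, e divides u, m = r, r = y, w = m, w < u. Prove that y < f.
e = f and e divides u, therefore f divides u. Since u divides f, u = f. m = r and r = y, so m = y. w = m and w < u, hence m < u. m = y, so y < u. Since u = f, y < f.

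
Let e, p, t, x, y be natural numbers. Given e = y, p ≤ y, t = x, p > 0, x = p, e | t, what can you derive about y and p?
y = p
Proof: Because t = x and x = p, t = p. Since e | t, e | p. Since e = y, y | p. Since p > 0, y ≤ p. p ≤ y, so y = p.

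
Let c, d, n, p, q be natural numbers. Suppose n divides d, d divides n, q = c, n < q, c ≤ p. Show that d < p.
Because n divides d and d divides n, n = d. Because q = c and n < q, n < c. Since c ≤ p, n < p. n = d, so d < p.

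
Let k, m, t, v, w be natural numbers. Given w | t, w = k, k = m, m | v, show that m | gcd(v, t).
From w = k and w | t, k | t. k = m, so m | t. m | v, so m | gcd(v, t).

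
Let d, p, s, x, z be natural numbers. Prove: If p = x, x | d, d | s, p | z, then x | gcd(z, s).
p = x and p | z, hence x | z. Because x | d and d | s, x | s. Since x | z, x | gcd(z, s).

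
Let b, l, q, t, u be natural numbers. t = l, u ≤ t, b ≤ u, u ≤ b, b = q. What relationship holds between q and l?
q ≤ l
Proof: u ≤ b and b ≤ u, hence u = b. b = q, so u = q. t = l and u ≤ t, so u ≤ l. u = q, so q ≤ l.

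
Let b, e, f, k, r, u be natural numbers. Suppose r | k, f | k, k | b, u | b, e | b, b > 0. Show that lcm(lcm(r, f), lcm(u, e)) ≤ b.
r | k and f | k, therefore lcm(r, f) | k. k | b, so lcm(r, f) | b. Since u | b and e | b, lcm(u, e) | b. lcm(r, f) | b, so lcm(lcm(r, f), lcm(u, e)) | b. Since b > 0, lcm(lcm(r, f), lcm(u, e)) ≤ b.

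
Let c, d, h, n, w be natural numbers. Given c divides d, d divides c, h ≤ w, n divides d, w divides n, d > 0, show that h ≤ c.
d divides c and c divides d, hence d = c. Because w divides n and n divides d, w divides d. Since d > 0, w ≤ d. h ≤ w, so h ≤ d. Since d = c, h ≤ c.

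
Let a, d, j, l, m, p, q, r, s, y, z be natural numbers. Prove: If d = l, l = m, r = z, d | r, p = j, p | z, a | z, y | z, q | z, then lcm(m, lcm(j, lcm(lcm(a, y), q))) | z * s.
From d = l and l = m, d = m. Since r = z and d | r, d | z. d = m, so m | z. Since p = j and p | z, j | z. a | z and y | z, hence lcm(a, y) | z. Since q | z, lcm(lcm(a, y), q) | z. From j | z, lcm(j, lcm(lcm(a, y), q)) | z. m | z, so lcm(m, lcm(j, lcm(lcm(a, y), q))) | z. Then lcm(m, lcm(j, lcm(lcm(a, y), q))) | z * s.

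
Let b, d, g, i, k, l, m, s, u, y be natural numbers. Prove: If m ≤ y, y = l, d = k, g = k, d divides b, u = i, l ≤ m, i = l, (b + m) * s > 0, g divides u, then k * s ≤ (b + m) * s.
Since d = k and d divides b, k divides b. Since y = l and m ≤ y, m ≤ l. Since l ≤ m, l = m. u = i and i = l, so u = l. g = k and g divides u, therefore k divides u. Since u = l, k divides l. Since l = m, k divides m. k divides b, so k divides b + m. Then k * s divides (b + m) * s. From (b + m) * s > 0, k * s ≤ (b + m) * s.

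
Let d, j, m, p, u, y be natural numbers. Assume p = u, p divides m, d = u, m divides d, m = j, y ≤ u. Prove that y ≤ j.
p = u and p divides m, so u divides m. d = u and m divides d, therefore m divides u. From u divides m, u = m. m = j, so u = j. Since y ≤ u, y ≤ j.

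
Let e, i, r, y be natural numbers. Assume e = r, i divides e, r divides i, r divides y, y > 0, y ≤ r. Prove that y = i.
e = r and i divides e, therefore i divides r. Since r divides i, i = r. r divides y and y > 0, therefore r ≤ y. Since y ≤ r, r = y. i = r, so i = y. Then y = i.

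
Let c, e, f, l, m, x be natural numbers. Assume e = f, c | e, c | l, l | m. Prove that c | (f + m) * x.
From e = f and c | e, c | f. Because c | l and l | m, c | m. Since c | f, c | f + m. Then c | (f + m) * x.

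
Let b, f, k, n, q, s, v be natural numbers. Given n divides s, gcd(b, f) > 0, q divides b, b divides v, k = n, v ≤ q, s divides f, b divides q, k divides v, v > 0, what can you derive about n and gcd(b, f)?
n ≤ gcd(b, f)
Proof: From q divides b and b divides q, q = b. v ≤ q, so v ≤ b. Since b divides v and v > 0, b ≤ v. Since v ≤ b, v = b. Because k = n and k divides v, n divides v. Since v = b, n divides b. n divides s and s divides f, hence n divides f. n divides b, so n divides gcd(b, f). Since gcd(b, f) > 0, n ≤ gcd(b, f).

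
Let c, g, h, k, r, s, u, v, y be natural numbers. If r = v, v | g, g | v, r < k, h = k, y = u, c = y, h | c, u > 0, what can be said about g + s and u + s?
g + s < u + s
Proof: Since v | g and g | v, v = g. Since r = v, r = g. Since r < k, g < k. From c = y and h | c, h | y. Because y = u, h | u. Since u > 0, h ≤ u. Since h = k, k ≤ u. g < k, so g < u. Then g + s < u + s.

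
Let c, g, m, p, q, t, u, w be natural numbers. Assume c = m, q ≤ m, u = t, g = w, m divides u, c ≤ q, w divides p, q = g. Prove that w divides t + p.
q = g and g = w, so q = w. c = m and c ≤ q, so m ≤ q. q ≤ m, so m = q. u = t and m divides u, thus m divides t. m = q, so q divides t. Since q = w, w divides t. Since w divides p, w divides t + p.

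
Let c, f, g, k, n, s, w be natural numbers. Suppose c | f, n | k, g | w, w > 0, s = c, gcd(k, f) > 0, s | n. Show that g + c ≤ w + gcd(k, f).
From g | w and w > 0, g ≤ w. s = c and s | n, so c | n. n | k, so c | k. c | f, so c | gcd(k, f). Because gcd(k, f) > 0, c ≤ gcd(k, f). g ≤ w, so g + c ≤ w + gcd(k, f).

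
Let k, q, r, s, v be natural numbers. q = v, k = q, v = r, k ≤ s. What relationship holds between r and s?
r ≤ s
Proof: k = q and q = v, so k = v. v = r, so k = r. k ≤ s, so r ≤ s.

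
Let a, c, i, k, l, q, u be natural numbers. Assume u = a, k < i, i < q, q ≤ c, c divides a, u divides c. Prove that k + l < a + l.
u = a and u divides c, hence a divides c. Since c divides a, c = a. Because k < i and i < q, k < q. Since q ≤ c, k < c. From c = a, k < a. Then k + l < a + l.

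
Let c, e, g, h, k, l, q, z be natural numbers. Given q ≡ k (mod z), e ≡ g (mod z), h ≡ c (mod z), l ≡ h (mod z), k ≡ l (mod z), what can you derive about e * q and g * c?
e * q ≡ g * c (mod z)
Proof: q ≡ k (mod z) and k ≡ l (mod z), so q ≡ l (mod z). Since l ≡ h (mod z), q ≡ h (mod z). Since h ≡ c (mod z), q ≡ c (mod z). e ≡ g (mod z), so e * q ≡ g * c (mod z).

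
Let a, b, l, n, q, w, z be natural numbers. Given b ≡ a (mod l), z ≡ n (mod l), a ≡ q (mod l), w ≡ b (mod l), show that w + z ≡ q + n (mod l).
Because w ≡ b (mod l) and b ≡ a (mod l), w ≡ a (mod l). Since a ≡ q (mod l), w ≡ q (mod l). z ≡ n (mod l), so w + z ≡ q + n (mod l).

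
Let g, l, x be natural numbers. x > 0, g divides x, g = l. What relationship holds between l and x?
l ≤ x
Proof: g divides x and x > 0, therefore g ≤ x. g = l, so l ≤ x.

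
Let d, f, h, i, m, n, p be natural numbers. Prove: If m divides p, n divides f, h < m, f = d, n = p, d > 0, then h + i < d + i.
Because n = p and n divides f, p divides f. Since m divides p, m divides f. Since f = d, m divides d. Since d > 0, m ≤ d. h < m, so h < d. Then h + i < d + i.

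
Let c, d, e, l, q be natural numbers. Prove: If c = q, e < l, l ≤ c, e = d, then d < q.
Since e = d and e < l, d < l. Because c = q and l ≤ c, l ≤ q. Because d < l, d < q.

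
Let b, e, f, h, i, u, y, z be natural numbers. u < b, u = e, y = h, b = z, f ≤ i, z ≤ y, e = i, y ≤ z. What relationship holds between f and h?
f < h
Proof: z ≤ y and y ≤ z, therefore z = y. Since b = z, b = y. u = e and e = i, therefore u = i. u < b, so i < b. f ≤ i, so f < b. Since b = y, f < y. Since y = h, f < h.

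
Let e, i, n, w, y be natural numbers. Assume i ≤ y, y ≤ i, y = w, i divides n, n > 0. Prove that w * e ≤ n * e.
i ≤ y and y ≤ i, so i = y. Because y = w, i = w. i divides n and n > 0, so i ≤ n. Since i = w, w ≤ n. By multiplying by a non-negative, w * e ≤ n * e.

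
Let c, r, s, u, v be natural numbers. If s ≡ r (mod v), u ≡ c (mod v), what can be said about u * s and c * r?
u * s ≡ c * r (mod v)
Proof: u ≡ c (mod v) and s ≡ r (mod v). By multiplying congruences, u * s ≡ c * r (mod v).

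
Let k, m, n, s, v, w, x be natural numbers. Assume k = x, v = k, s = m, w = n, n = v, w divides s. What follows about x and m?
x divides m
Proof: w = n and n = v, so w = v. Since w divides s, v divides s. s = m, so v divides m. Since v = k, k divides m. k = x, so x divides m.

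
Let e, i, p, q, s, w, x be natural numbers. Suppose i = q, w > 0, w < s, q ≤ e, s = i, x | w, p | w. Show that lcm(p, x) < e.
p | w and x | w, thus lcm(p, x) | w. Since w > 0, lcm(p, x) ≤ w. Because s = i and i = q, s = q. w < s, so w < q. Since lcm(p, x) ≤ w, lcm(p, x) < q. Since q ≤ e, lcm(p, x) < e.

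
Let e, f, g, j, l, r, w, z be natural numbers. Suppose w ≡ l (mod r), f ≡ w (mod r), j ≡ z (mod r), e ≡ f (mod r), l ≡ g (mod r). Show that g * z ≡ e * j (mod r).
e ≡ f (mod r) and f ≡ w (mod r), so e ≡ w (mod r). w ≡ l (mod r), so e ≡ l (mod r). Since l ≡ g (mod r), e ≡ g (mod r). Since j ≡ z (mod r), e * j ≡ g * z (mod r). Then g * z ≡ e * j (mod r).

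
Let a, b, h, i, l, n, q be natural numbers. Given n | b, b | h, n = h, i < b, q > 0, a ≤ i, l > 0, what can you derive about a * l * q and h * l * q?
a * l * q < h * l * q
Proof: From n = h and n | b, h | b. From b | h, b = h. Because a ≤ i and i < b, a < b. Since b = h, a < h. l > 0, so a * l < h * l. Since q > 0, a * l * q < h * l * q.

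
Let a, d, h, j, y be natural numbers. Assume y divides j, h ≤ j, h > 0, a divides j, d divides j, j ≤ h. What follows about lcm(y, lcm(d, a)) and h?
lcm(y, lcm(d, a)) ≤ h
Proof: j ≤ h and h ≤ j, hence j = h. Because d divides j and a divides j, lcm(d, a) divides j. y divides j, so lcm(y, lcm(d, a)) divides j. Since j = h, lcm(y, lcm(d, a)) divides h. h > 0, so lcm(y, lcm(d, a)) ≤ h.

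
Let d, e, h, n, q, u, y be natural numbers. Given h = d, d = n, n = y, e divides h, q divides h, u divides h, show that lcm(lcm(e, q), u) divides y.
h = d and d = n, thus h = n. n = y, so h = y. Because e divides h and q divides h, lcm(e, q) divides h. From u divides h, lcm(lcm(e, q), u) divides h. h = y, so lcm(lcm(e, q), u) divides y.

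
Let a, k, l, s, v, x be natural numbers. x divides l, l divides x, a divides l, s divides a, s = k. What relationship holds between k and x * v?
k divides x * v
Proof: Because l divides x and x divides l, l = x. Since a divides l, a divides x. s divides a, so s divides x. s = k, so k divides x. Then k divides x * v.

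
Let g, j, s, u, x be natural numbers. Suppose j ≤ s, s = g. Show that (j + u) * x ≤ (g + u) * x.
s = g and j ≤ s, therefore j ≤ g. Then j + u ≤ g + u. Then (j + u) * x ≤ (g + u) * x.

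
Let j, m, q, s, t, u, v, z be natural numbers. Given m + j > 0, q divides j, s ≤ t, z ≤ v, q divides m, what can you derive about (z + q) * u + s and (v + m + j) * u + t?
(z + q) * u + s ≤ (v + m + j) * u + t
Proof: From q divides m and q divides j, q divides m + j. m + j > 0, so q ≤ m + j. Since z ≤ v, z + q ≤ v + m + j. By multiplying by a non-negative, (z + q) * u ≤ (v + m + j) * u. Since s ≤ t, (z + q) * u + s ≤ (v + m + j) * u + t.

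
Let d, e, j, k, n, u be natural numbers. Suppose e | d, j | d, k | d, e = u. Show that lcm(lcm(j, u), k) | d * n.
Since e = u and e | d, u | d. From j | d, lcm(j, u) | d. Since k | d, lcm(lcm(j, u), k) | d. Then lcm(lcm(j, u), k) | d * n.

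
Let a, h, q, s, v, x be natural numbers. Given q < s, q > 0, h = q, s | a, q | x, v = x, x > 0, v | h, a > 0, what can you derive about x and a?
x < a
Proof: q | x and x > 0, thus q ≤ x. h = q and v | h, hence v | q. v = x, so x | q. Because q > 0, x ≤ q. q ≤ x, so q = x. s | a and a > 0, thus s ≤ a. Since q < s, q < a. q = x, so x < a.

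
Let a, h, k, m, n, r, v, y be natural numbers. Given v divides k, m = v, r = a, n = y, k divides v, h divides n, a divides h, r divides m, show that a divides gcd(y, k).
n = y and h divides n, so h divides y. Since a divides h, a divides y. Since v divides k and k divides v, v = k. m = v, so m = k. r divides m, so r divides k. Since r = a, a divides k. a divides y, so a divides gcd(y, k).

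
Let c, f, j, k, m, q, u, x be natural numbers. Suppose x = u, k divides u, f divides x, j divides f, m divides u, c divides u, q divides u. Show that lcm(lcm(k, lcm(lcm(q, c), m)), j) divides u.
q divides u and c divides u, so lcm(q, c) divides u. m divides u, so lcm(lcm(q, c), m) divides u. k divides u, so lcm(k, lcm(lcm(q, c), m)) divides u. x = u and f divides x, hence f divides u. j divides f, so j divides u. Since lcm(k, lcm(lcm(q, c), m)) divides u, lcm(lcm(k, lcm(lcm(q, c), m)), j) divides u.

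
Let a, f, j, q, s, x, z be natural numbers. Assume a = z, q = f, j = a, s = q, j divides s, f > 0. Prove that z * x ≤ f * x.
From s = q and j divides s, j divides q. j = a, so a divides q. Since q = f, a divides f. Since a = z, z divides f. From f > 0, z ≤ f. By multiplying by a non-negative, z * x ≤ f * x.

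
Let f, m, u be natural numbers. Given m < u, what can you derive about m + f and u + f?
m + f < u + f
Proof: m < u. By adding to both sides, m + f < u + f.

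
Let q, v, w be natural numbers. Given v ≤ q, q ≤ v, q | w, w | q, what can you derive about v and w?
v = w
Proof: v ≤ q and q ≤ v, hence v = q. q | w and w | q, thus q = w. Since v = q, v = w.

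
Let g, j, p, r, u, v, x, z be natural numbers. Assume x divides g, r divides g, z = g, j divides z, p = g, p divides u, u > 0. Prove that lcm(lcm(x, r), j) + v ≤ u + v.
Since x divides g and r divides g, lcm(x, r) divides g. z = g and j divides z, therefore j divides g. Since lcm(x, r) divides g, lcm(lcm(x, r), j) divides g. Since p = g and p divides u, g divides u. Since lcm(lcm(x, r), j) divides g, lcm(lcm(x, r), j) divides u. u > 0, so lcm(lcm(x, r), j) ≤ u. Then lcm(lcm(x, r), j) + v ≤ u + v.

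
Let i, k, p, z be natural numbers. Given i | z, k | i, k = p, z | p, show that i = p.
k = p and k | i, hence p | i. i | z and z | p, hence i | p. Since p | i, p = i. Then i = p.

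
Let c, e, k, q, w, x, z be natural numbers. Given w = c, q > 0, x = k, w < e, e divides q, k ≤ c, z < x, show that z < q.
x = k and z < x, thus z < k. From w = c and w < e, c < e. k ≤ c, so k < e. Since z < k, z < e. e divides q and q > 0, so e ≤ q. Since z < e, z < q.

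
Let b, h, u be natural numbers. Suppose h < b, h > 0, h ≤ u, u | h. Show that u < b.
u | h and h > 0, thus u ≤ h. Since h ≤ u, h = u. h < b, so u < b.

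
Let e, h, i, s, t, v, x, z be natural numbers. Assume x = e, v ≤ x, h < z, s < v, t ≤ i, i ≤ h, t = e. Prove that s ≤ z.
s < v and v ≤ x, therefore s < x. x = e, so s < e. Since t ≤ i and i ≤ h, t ≤ h. h < z, so t < z. t = e, so e < z. s < e, so s < z. Then s ≤ z.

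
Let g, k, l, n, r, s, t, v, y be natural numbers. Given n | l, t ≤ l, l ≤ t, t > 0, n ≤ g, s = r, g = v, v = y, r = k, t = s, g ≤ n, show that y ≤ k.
g = v and v = y, so g = y. t = s and s = r, thus t = r. n ≤ g and g ≤ n, therefore n = g. l ≤ t and t ≤ l, therefore l = t. n | l, so n | t. From n = g, g | t. t > 0, so g ≤ t. Since t = r, g ≤ r. Since g = y, y ≤ r. Since r = k, y ≤ k.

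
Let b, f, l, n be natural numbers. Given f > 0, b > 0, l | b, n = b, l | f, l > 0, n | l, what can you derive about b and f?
b ≤ f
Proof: l | b and b > 0, therefore l ≤ b. Because n = b and n | l, b | l. l > 0, so b ≤ l. l ≤ b, so l = b. l | f and f > 0, thus l ≤ f. Since l = b, b ≤ f.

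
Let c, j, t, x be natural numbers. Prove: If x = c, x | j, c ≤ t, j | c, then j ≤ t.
Since x = c and x | j, c | j. j | c, so c = j. Since c ≤ t, j ≤ t.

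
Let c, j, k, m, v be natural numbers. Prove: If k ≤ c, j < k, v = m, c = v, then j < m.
c = v and v = m, therefore c = m. Since k ≤ c, k ≤ m. Because j < k, j < m.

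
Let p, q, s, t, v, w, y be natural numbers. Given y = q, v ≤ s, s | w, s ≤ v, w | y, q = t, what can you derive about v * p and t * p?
v * p | t * p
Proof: y = q and q = t, so y = t. s ≤ v and v ≤ s, hence s = v. Because s | w and w | y, s | y. s = v, so v | y. y = t, so v | t. Then v * p | t * p.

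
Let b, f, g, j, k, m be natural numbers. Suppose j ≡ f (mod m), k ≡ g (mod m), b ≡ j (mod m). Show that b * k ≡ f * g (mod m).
From b ≡ j (mod m) and j ≡ f (mod m), b ≡ f (mod m). Using k ≡ g (mod m) and multiplying congruences, b * k ≡ f * g (mod m).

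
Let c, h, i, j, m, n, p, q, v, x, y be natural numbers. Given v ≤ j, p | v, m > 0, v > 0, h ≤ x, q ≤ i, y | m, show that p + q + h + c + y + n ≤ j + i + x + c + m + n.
Because p | v and v > 0, p ≤ v. v ≤ j, so p ≤ j. From h ≤ x, h + c ≤ x + c. q ≤ i, so q + h + c ≤ i + x + c. From p ≤ j, p + q + h + c ≤ j + i + x + c. y | m and m > 0, hence y ≤ m. Then y + n ≤ m + n. Since p + q + h + c ≤ j + i + x + c, p + q + h + c + y + n ≤ j + i + x + c + m + n.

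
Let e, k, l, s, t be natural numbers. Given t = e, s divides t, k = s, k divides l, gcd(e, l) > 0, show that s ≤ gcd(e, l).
t = e and s divides t, thus s divides e. Because k = s and k divides l, s divides l. Since s divides e, s divides gcd(e, l). From gcd(e, l) > 0, s ≤ gcd(e, l).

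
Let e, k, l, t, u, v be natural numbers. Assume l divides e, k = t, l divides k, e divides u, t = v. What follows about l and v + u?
l divides v + u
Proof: k = t and t = v, thus k = v. Since l divides k, l divides v. Because l divides e and e divides u, l divides u. l divides v, so l divides v + u.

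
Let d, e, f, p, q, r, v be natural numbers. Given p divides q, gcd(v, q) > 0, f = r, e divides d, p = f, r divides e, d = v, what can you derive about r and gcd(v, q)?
r ≤ gcd(v, q)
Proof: Since r divides e and e divides d, r divides d. d = v, so r divides v. p = f and p divides q, therefore f divides q. f = r, so r divides q. r divides v, so r divides gcd(v, q). Because gcd(v, q) > 0, r ≤ gcd(v, q).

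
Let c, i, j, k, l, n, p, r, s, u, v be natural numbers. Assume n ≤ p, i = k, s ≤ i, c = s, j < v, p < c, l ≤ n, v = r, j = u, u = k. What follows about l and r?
l < r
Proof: n ≤ p and p < c, hence n < c. Because c = s, n < s. l ≤ n, so l < s. Because i = k and s ≤ i, s ≤ k. Since l < s, l < k. Because j = u and u = k, j = k. v = r and j < v, so j < r. Since j = k, k < r. From l < k, l < r.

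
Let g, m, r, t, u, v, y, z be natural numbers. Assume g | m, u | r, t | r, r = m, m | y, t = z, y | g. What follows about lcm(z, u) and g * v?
lcm(z, u) | g * v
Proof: From m | y and y | g, m | g. g | m, so m = g. Since r = m, r = g. Because t = z and t | r, z | r. u | r, so lcm(z, u) | r. r = g, so lcm(z, u) | g. Then lcm(z, u) | g * v.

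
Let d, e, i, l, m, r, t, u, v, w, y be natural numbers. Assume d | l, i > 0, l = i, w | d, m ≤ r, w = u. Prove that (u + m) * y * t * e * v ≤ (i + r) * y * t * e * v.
w | d and d | l, thus w | l. Since l = i, w | i. i > 0, so w ≤ i. Because w = u, u ≤ i. m ≤ r, so u + m ≤ i + r. Then (u + m) * y ≤ (i + r) * y. Then (u + m) * y * t ≤ (i + r) * y * t. Then (u + m) * y * t * e ≤ (i + r) * y * t * e. Then (u + m) * y * t * e * v ≤ (i + r) * y * t * e * v.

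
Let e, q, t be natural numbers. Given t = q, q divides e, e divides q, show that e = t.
q divides e and e divides q, so q = e. Since t = q, t = e. Then e = t.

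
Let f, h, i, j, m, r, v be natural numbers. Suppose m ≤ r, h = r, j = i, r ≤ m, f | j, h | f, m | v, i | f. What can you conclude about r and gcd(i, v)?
r | gcd(i, v)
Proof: j = i and f | j, hence f | i. Because i | f, f = i. Since h | f, h | i. Since h = r, r | i. m ≤ r and r ≤ m, thus m = r. Since m | v, r | v. r | i, so r | gcd(i, v).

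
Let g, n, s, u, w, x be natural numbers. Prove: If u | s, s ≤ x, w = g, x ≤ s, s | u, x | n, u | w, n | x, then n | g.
u | s and s | u, so u = s. From s ≤ x and x ≤ s, s = x. Since u = s, u = x. x | n and n | x, hence x = n. Since u = x, u = n. Because w = g and u | w, u | g. u = n, so n | g.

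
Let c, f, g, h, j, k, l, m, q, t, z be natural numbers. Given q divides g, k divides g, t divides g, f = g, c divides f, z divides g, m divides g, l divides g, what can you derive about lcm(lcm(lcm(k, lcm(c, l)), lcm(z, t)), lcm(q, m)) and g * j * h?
lcm(lcm(lcm(k, lcm(c, l)), lcm(z, t)), lcm(q, m)) divides g * j * h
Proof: Because f = g and c divides f, c divides g. Since l divides g, lcm(c, l) divides g. k divides g, so lcm(k, lcm(c, l)) divides g. Because z divides g and t divides g, lcm(z, t) divides g. Since lcm(k, lcm(c, l)) divides g, lcm(lcm(k, lcm(c, l)), lcm(z, t)) divides g. q divides g and m divides g, so lcm(q, m) divides g. From lcm(lcm(k, lcm(c, l)), lcm(z, t)) divides g, lcm(lcm(lcm(k, lcm(c, l)), lcm(z, t)), lcm(q, m)) divides g. Then lcm(lcm(lcm(k, lcm(c, l)), lcm(z, t)), lcm(q, m)) divides g * j. Then lcm(lcm(lcm(k, lcm(c, l)), lcm(z, t)), lcm(q, m)) divides g * j * h.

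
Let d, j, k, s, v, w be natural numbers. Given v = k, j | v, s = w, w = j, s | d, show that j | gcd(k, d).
Because v = k and j | v, j | k. s = w and w = j, therefore s = j. s | d, so j | d. Since j | k, j | gcd(k, d).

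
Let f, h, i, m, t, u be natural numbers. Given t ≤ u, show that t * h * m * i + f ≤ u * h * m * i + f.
Because t ≤ u, by multiplying by a non-negative, t * h ≤ u * h. By multiplying by a non-negative, t * h * m ≤ u * h * m. By multiplying by a non-negative, t * h * m * i ≤ u * h * m * i. Then t * h * m * i + f ≤ u * h * m * i + f.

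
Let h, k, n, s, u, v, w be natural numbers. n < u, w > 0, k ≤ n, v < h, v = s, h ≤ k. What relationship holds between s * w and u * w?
s * w < u * w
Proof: v < h and h ≤ k, therefore v < k. k ≤ n and n < u, thus k < u. From v < k, v < u. Since v = s, s < u. Since w > 0, by multiplying by a positive, s * w < u * w.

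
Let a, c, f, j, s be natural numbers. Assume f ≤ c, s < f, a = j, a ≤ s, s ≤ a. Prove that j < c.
Because s ≤ a and a ≤ s, s = a. Because a = j, s = j. s < f, so j < f. Since f ≤ c, j < c.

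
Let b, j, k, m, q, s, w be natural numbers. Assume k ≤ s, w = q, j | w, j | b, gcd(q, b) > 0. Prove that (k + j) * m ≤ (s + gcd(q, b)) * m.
w = q and j | w, thus j | q. j | b, so j | gcd(q, b). From gcd(q, b) > 0, j ≤ gcd(q, b). k ≤ s, so k + j ≤ s + gcd(q, b). Then (k + j) * m ≤ (s + gcd(q, b)) * m.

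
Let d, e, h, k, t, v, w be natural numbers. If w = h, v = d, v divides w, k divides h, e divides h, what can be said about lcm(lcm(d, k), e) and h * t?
lcm(lcm(d, k), e) divides h * t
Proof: w = h and v divides w, thus v divides h. Since v = d, d divides h. k divides h, so lcm(d, k) divides h. Since e divides h, lcm(lcm(d, k), e) divides h. Then lcm(lcm(d, k), e) divides h * t.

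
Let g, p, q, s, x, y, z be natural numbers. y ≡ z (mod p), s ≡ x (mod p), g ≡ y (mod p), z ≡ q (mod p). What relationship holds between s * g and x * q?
s * g ≡ x * q (mod p)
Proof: g ≡ y (mod p) and y ≡ z (mod p), thus g ≡ z (mod p). z ≡ q (mod p), so g ≡ q (mod p). Since s ≡ x (mod p), by multiplying congruences, s * g ≡ x * q (mod p).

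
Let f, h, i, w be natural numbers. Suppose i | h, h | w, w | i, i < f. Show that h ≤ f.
Because h | w and w | i, h | i. Since i | h, i = h. Since i < f, h < f. Then h ≤ f.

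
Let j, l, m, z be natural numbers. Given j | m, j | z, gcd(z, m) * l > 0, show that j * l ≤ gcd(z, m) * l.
j | z and j | m, therefore j | gcd(z, m). Then j * l | gcd(z, m) * l. From gcd(z, m) * l > 0, j * l ≤ gcd(z, m) * l.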